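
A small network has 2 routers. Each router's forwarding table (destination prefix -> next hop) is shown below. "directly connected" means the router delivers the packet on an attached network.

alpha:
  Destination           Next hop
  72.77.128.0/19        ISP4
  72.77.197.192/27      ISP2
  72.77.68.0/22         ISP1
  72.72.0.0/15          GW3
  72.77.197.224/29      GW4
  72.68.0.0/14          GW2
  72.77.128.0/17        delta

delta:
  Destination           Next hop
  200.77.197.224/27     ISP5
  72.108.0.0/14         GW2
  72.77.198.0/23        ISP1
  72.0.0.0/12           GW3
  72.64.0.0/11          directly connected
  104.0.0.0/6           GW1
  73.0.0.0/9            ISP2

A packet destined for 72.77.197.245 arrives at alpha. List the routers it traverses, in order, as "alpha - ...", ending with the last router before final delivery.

At alpha: longest match for 72.77.197.245 is 72.77.128.0/17 -> delta
At delta: longest match for 72.77.197.245 is 72.64.0.0/11 -> directly connected

alpha - delta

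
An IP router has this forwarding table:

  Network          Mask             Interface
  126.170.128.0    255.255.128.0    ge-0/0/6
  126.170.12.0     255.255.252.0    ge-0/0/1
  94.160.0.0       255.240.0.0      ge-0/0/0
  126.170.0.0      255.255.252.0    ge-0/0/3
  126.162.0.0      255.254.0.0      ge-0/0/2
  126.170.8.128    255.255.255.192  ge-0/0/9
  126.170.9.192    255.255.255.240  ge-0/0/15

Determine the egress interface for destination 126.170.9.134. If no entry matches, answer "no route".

no route

No entry's prefix contains 126.170.9.134; there is no default route.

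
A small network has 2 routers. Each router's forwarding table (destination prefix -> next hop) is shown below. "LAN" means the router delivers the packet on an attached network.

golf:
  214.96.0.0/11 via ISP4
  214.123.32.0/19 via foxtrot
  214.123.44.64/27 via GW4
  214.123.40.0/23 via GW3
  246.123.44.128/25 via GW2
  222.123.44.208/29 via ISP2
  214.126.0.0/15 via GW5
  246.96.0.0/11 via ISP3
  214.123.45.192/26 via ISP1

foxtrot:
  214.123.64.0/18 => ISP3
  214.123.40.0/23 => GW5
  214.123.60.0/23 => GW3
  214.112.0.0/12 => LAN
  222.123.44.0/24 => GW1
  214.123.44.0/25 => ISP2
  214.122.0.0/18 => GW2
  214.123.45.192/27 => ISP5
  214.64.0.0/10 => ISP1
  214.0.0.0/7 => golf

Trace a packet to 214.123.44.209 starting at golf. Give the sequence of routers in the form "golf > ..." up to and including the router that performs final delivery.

golf > foxtrot

At golf: longest match for 214.123.44.209 is 214.123.32.0/19 -> foxtrot
At foxtrot: longest match for 214.123.44.209 is 214.112.0.0/12 -> LAN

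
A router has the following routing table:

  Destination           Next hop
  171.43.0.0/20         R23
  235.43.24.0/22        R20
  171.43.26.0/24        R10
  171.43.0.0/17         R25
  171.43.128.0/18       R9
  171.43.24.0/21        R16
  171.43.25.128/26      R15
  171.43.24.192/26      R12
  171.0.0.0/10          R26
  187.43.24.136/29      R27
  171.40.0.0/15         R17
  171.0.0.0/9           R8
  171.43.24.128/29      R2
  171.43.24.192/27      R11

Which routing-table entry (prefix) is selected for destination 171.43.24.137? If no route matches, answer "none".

171.43.24.0/21

Entries matching 171.43.24.137:
  171.0.0.0/9 (171.0.0.0 - 171.127.255.255)
  171.0.0.0/10 (171.0.0.0 - 171.63.255.255)
  171.43.0.0/17 (171.43.0.0 - 171.43.127.255)
  171.43.24.0/21 (171.43.24.0 - 171.43.31.255)
Most specific is 171.43.24.0/21.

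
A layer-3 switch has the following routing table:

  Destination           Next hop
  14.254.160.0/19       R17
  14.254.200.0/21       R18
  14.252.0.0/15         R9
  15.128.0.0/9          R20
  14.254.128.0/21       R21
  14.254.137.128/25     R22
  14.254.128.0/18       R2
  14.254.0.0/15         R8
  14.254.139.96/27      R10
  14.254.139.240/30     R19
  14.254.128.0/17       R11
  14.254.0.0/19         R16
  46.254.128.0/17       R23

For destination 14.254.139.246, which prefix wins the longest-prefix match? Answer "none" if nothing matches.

14.254.128.0/18

Entries matching 14.254.139.246:
  14.254.0.0/15 (14.254.0.0 - 14.255.255.255)
  14.254.128.0/17 (14.254.128.0 - 14.254.255.255)
  14.254.128.0/18 (14.254.128.0 - 14.254.191.255)
Most specific is 14.254.128.0/18.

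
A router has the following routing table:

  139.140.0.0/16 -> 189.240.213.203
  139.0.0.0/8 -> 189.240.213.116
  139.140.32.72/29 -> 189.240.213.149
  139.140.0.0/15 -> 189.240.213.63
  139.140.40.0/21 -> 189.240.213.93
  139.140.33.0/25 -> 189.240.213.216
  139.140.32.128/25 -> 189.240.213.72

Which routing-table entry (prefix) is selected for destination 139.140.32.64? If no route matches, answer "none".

139.140.0.0/16

Entries matching 139.140.32.64:
  139.0.0.0/8 (139.0.0.0 - 139.255.255.255)
  139.140.0.0/15 (139.140.0.0 - 139.141.255.255)
  139.140.0.0/16 (139.140.0.0 - 139.140.255.255)
Most specific is 139.140.0.0/16.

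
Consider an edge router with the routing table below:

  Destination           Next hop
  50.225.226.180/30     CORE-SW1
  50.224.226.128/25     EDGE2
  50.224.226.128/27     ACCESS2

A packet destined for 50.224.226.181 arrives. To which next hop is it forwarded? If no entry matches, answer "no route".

Routes whose prefix contains 50.224.226.181:
  50.224.226.128/25 (50.224.226.128 - 50.224.226.255) -> EDGE2
More-specific entries that do NOT match:
  50.225.226.180/30 (50.225.226.180 - 50.225.226.183) does not contain 50.224.226.181
  50.224.226.128/27 (50.224.226.128 - 50.224.226.159) does not contain 50.224.226.181
Longest matching prefix is /25 -> next hop EDGE2.

EDGE2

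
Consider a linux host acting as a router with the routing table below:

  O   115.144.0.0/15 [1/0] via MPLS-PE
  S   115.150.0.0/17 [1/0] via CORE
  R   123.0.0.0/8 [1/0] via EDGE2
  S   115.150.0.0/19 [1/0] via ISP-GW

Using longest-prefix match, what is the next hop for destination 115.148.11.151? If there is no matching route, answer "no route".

No entry's prefix contains 115.148.11.151; there is no default route.

no route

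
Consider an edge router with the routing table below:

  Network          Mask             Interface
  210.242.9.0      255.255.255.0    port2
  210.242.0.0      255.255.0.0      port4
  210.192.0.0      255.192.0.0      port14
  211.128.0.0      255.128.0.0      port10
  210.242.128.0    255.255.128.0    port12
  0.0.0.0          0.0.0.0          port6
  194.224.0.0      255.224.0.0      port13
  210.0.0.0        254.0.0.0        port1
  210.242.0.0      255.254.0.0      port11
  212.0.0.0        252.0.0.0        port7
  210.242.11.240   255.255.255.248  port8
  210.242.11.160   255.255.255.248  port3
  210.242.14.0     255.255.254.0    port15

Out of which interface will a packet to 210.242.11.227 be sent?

Routes whose prefix contains 210.242.11.227:
  0.0.0.0/0 (default, matches everything) -> port6
  210.0.0.0/7 (210.0.0.0 - 211.255.255.255) -> port1
  210.192.0.0/10 (210.192.0.0 - 210.255.255.255) -> port14
  210.242.0.0/15 (210.242.0.0 - 210.243.255.255) -> port11
  210.242.0.0/16 (210.242.0.0 - 210.242.255.255) -> port4
More-specific entries that do NOT match:
  210.242.11.240/29 (210.242.11.240 - 210.242.11.247) does not contain 210.242.11.227
  210.242.11.160/29 (210.242.11.160 - 210.242.11.167) does not contain 210.242.11.227
  210.242.9.0/24 (210.242.9.0 - 210.242.9.255) does not contain 210.242.11.227
  210.242.14.0/23 (210.242.14.0 - 210.242.15.255) does not contain 210.242.11.227
  210.242.128.0/17 (210.242.128.0 - 210.242.255.255) does not contain 210.242.11.227
Longest matching prefix is /16 -> interface port4.

port4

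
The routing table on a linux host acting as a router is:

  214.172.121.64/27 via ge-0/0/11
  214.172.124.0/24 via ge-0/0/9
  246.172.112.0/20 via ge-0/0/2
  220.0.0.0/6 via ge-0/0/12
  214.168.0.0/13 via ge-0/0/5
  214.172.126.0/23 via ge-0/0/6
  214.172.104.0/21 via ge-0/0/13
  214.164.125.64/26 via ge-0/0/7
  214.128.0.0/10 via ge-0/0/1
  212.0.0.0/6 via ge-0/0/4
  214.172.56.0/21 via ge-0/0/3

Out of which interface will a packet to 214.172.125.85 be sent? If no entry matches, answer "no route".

Routes whose prefix contains 214.172.125.85:
  212.0.0.0/6 (212.0.0.0 - 215.255.255.255) -> ge-0/0/4
  214.128.0.0/10 (214.128.0.0 - 214.191.255.255) -> ge-0/0/1
  214.168.0.0/13 (214.168.0.0 - 214.175.255.255) -> ge-0/0/5
More-specific entries that do NOT match:
  214.172.121.64/27 (214.172.121.64 - 214.172.121.95) does not contain 214.172.125.85
  214.164.125.64/26 (214.164.125.64 - 214.164.125.127) does not contain 214.172.125.85
  214.172.124.0/24 (214.172.124.0 - 214.172.124.255) does not contain 214.172.125.85
  214.172.126.0/23 (214.172.126.0 - 214.172.127.255) does not contain 214.172.125.85
  214.172.104.0/21 (214.172.104.0 - 214.172.111.255) does not contain 214.172.125.85
  214.172.56.0/21 (214.172.56.0 - 214.172.63.255) does not contain 214.172.125.85
  246.172.112.0/20 (246.172.112.0 - 246.172.127.255) does not contain 214.172.125.85
Longest matching prefix is /13 -> interface ge-0/0/5.

ge-0/0/5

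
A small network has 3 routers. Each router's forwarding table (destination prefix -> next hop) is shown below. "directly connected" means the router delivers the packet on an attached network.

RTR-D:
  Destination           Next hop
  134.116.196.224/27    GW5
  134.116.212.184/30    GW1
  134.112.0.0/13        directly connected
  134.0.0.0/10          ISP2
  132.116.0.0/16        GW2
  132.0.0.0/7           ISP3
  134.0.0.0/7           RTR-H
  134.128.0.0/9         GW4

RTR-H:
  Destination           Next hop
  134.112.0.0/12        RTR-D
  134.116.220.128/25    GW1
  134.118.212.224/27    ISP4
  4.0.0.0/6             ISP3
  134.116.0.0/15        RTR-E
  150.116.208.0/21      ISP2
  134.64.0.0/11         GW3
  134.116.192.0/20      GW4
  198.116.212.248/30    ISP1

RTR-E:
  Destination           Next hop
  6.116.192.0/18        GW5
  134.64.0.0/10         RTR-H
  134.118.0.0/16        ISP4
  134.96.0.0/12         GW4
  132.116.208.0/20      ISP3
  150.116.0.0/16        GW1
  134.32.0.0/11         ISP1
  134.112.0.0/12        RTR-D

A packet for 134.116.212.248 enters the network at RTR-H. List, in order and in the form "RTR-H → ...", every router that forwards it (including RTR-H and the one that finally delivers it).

At RTR-H: longest match for 134.116.212.248 is 134.116.0.0/15 -> RTR-E
At RTR-E: longest match for 134.116.212.248 is 134.112.0.0/12 -> RTR-D
At RTR-D: longest match for 134.116.212.248 is 134.112.0.0/13 -> directly connected

RTR-H → RTR-E → RTR-D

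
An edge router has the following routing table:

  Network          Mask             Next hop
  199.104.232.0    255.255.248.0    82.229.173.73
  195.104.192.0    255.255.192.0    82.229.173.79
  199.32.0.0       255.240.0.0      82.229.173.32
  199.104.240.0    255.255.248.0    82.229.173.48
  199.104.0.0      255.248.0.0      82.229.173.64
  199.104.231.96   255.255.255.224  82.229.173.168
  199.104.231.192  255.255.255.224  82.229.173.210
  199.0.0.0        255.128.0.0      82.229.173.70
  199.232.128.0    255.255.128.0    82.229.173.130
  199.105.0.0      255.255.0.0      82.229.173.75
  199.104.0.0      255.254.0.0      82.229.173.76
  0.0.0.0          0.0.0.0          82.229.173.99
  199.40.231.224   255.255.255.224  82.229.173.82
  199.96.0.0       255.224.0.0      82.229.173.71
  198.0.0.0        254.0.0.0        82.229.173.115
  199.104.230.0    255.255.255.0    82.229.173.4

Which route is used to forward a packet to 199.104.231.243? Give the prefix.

Entries matching 199.104.231.243:
  0.0.0.0/0 (default, matches everything)
  198.0.0.0/7 (198.0.0.0 - 199.255.255.255)
  199.0.0.0/9 (199.0.0.0 - 199.127.255.255)
  199.96.0.0/11 (199.96.0.0 - 199.127.255.255)
  199.104.0.0/13 (199.104.0.0 - 199.111.255.255)
  199.104.0.0/15 (199.104.0.0 - 199.105.255.255)
Most specific is 199.104.0.0/15.

199.104.0.0/15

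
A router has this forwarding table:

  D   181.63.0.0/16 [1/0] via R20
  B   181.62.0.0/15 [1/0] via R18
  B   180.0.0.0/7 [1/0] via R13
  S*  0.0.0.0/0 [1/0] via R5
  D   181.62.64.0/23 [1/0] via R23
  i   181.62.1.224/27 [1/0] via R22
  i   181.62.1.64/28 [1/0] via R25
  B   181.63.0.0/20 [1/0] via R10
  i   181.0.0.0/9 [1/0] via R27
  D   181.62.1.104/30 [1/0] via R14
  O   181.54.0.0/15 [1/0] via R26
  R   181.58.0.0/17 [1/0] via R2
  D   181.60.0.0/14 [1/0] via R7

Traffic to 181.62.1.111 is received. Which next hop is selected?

R18

Routes whose prefix contains 181.62.1.111:
  0.0.0.0/0 (default, matches everything) -> R5
  180.0.0.0/7 (180.0.0.0 - 181.255.255.255) -> R13
  181.0.0.0/9 (181.0.0.0 - 181.127.255.255) -> R27
  181.60.0.0/14 (181.60.0.0 - 181.63.255.255) -> R7
  181.62.0.0/15 (181.62.0.0 - 181.63.255.255) -> R18
More-specific entries that do NOT match:
  181.62.1.104/30 (181.62.1.104 - 181.62.1.107) does not contain 181.62.1.111
  181.62.1.64/28 (181.62.1.64 - 181.62.1.79) does not contain 181.62.1.111
  181.62.1.224/27 (181.62.1.224 - 181.62.1.255) does not contain 181.62.1.111
  181.62.64.0/23 (181.62.64.0 - 181.62.65.255) does not contain 181.62.1.111
  181.63.0.0/20 (181.63.0.0 - 181.63.15.255) does not contain 181.62.1.111
  181.58.0.0/17 (181.58.0.0 - 181.58.127.255) does not contain 181.62.1.111
  181.63.0.0/16 (181.63.0.0 - 181.63.255.255) does not contain 181.62.1.111
Longest matching prefix is /15 -> next hop R18.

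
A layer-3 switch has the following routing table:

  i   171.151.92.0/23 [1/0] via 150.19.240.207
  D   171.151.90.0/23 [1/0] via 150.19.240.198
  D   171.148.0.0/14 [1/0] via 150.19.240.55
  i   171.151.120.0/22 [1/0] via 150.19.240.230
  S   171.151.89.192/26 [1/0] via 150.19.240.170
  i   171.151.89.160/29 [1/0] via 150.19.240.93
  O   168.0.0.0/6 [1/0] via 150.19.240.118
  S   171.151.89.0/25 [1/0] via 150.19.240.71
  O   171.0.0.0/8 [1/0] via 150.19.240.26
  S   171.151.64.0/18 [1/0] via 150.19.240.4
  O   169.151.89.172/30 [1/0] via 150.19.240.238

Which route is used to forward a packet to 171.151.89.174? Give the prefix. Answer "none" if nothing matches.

Entries matching 171.151.89.174:
  168.0.0.0/6 (168.0.0.0 - 171.255.255.255)
  171.0.0.0/8 (171.0.0.0 - 171.255.255.255)
  171.148.0.0/14 (171.148.0.0 - 171.151.255.255)
  171.151.64.0/18 (171.151.64.0 - 171.151.127.255)
Most specific is 171.151.64.0/18.

171.151.64.0/18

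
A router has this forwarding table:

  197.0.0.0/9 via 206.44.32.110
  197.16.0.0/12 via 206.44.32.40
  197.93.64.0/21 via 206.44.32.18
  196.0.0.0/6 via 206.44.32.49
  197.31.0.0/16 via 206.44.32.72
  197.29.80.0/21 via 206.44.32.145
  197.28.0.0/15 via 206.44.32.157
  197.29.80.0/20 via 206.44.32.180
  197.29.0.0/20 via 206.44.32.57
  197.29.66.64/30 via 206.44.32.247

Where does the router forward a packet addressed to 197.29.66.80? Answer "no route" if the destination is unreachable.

206.44.32.157

Routes whose prefix contains 197.29.66.80:
  196.0.0.0/6 (196.0.0.0 - 199.255.255.255) -> 206.44.32.49
  197.0.0.0/9 (197.0.0.0 - 197.127.255.255) -> 206.44.32.110
  197.16.0.0/12 (197.16.0.0 - 197.31.255.255) -> 206.44.32.40
  197.28.0.0/15 (197.28.0.0 - 197.29.255.255) -> 206.44.32.157
More-specific entries that do NOT match:
  197.29.66.64/30 (197.29.66.64 - 197.29.66.67) does not contain 197.29.66.80
  197.93.64.0/21 (197.93.64.0 - 197.93.71.255) does not contain 197.29.66.80
  197.29.80.0/21 (197.29.80.0 - 197.29.87.255) does not contain 197.29.66.80
  197.29.80.0/20 (197.29.80.0 - 197.29.95.255) does not contain 197.29.66.80
  197.29.0.0/20 (197.29.0.0 - 197.29.15.255) does not contain 197.29.66.80
  197.31.0.0/16 (197.31.0.0 - 197.31.255.255) does not contain 197.29.66.80
Longest matching prefix is /15 -> next hop 206.44.32.157.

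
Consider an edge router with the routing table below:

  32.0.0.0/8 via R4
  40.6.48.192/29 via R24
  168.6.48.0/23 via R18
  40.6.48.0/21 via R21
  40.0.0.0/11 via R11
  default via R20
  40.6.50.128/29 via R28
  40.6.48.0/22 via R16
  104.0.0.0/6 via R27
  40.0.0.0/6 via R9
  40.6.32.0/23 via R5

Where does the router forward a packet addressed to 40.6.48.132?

R16

Routes whose prefix contains 40.6.48.132:
  0.0.0.0/0 (default, matches everything) -> R20
  40.0.0.0/6 (40.0.0.0 - 43.255.255.255) -> R9
  40.0.0.0/11 (40.0.0.0 - 40.31.255.255) -> R11
  40.6.48.0/21 (40.6.48.0 - 40.6.55.255) -> R21
  40.6.48.0/22 (40.6.48.0 - 40.6.51.255) -> R16
More-specific entries that do NOT match:
  40.6.48.192/29 (40.6.48.192 - 40.6.48.199) does not contain 40.6.48.132
  40.6.50.128/29 (40.6.50.128 - 40.6.50.135) does not contain 40.6.48.132
  168.6.48.0/23 (168.6.48.0 - 168.6.49.255) does not contain 40.6.48.132
  40.6.32.0/23 (40.6.32.0 - 40.6.33.255) does not contain 40.6.48.132
Longest matching prefix is /22 -> next hop R16.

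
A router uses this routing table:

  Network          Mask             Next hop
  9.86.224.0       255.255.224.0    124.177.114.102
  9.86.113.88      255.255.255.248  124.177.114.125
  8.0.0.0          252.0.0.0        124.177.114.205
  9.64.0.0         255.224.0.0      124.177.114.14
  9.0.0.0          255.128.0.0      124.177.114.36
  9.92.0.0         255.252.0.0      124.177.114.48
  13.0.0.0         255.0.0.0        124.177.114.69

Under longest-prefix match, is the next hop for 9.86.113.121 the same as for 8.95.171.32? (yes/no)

9.86.113.121: longest match 9.64.0.0/11 -> 124.177.114.14
8.95.171.32: longest match 8.0.0.0/6 -> 124.177.114.205

no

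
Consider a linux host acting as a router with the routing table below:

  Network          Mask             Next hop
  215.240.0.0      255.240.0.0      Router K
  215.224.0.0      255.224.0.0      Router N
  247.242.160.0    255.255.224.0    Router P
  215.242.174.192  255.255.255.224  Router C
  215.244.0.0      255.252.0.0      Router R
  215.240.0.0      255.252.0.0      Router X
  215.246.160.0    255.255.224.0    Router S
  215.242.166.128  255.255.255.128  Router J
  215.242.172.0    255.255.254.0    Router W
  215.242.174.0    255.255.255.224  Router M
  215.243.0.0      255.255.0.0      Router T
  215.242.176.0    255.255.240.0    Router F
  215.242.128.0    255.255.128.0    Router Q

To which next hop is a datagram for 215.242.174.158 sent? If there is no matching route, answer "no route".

Routes whose prefix contains 215.242.174.158:
  215.224.0.0/11 (215.224.0.0 - 215.255.255.255) -> Router N
  215.240.0.0/12 (215.240.0.0 - 215.255.255.255) -> Router K
  215.240.0.0/14 (215.240.0.0 - 215.243.255.255) -> Router X
  215.242.128.0/17 (215.242.128.0 - 215.242.255.255) -> Router Q
More-specific entries that do NOT match:
  215.242.174.192/27 (215.242.174.192 - 215.242.174.223) does not contain 215.242.174.158
  215.242.174.0/27 (215.242.174.0 - 215.242.174.31) does not contain 215.242.174.158
  215.242.166.128/25 (215.242.166.128 - 215.242.166.255) does not contain 215.242.174.158
  215.242.172.0/23 (215.242.172.0 - 215.242.173.255) does not contain 215.242.174.158
  215.242.176.0/20 (215.242.176.0 - 215.242.191.255) does not contain 215.242.174.158
  247.242.160.0/19 (247.242.160.0 - 247.242.191.255) does not contain 215.242.174.158
  215.246.160.0/19 (215.246.160.0 - 215.246.191.255) does not contain 215.242.174.158
Longest matching prefix is /17 -> next hop Router Q.

Router Q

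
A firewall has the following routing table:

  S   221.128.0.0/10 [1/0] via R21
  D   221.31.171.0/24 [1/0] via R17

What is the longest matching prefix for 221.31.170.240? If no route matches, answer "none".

none

221.31.170.240 is outside every listed prefix and there is no default route.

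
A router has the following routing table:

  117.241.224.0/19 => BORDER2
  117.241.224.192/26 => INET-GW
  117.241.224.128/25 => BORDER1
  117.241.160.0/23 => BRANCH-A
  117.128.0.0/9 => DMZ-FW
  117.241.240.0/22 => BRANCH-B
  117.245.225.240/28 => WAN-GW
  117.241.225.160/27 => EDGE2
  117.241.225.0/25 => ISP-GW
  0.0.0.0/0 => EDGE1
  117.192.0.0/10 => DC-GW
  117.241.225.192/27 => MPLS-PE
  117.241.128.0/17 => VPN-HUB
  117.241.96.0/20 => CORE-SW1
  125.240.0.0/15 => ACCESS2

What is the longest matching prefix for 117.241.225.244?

117.241.224.0/19

Entries matching 117.241.225.244:
  0.0.0.0/0 (default, matches everything)
  117.128.0.0/9 (117.128.0.0 - 117.255.255.255)
  117.192.0.0/10 (117.192.0.0 - 117.255.255.255)
  117.241.128.0/17 (117.241.128.0 - 117.241.255.255)
  117.241.224.0/19 (117.241.224.0 - 117.241.255.255)
Most specific is 117.241.224.0/19.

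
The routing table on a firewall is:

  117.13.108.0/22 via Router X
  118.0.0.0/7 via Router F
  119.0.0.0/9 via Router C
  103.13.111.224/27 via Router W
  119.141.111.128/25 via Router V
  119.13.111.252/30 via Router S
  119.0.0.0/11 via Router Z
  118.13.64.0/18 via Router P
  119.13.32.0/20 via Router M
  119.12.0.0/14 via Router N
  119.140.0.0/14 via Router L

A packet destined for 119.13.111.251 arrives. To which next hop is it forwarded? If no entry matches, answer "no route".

Routes whose prefix contains 119.13.111.251:
  118.0.0.0/7 (118.0.0.0 - 119.255.255.255) -> Router F
  119.0.0.0/9 (119.0.0.0 - 119.127.255.255) -> Router C
  119.0.0.0/11 (119.0.0.0 - 119.31.255.255) -> Router Z
  119.12.0.0/14 (119.12.0.0 - 119.15.255.255) -> Router N
More-specific entries that do NOT match:
  119.13.111.252/30 (119.13.111.252 - 119.13.111.255) does not contain 119.13.111.251
  103.13.111.224/27 (103.13.111.224 - 103.13.111.255) does not contain 119.13.111.251
  119.141.111.128/25 (119.141.111.128 - 119.141.111.255) does not contain 119.13.111.251
  117.13.108.0/22 (117.13.108.0 - 117.13.111.255) does not contain 119.13.111.251
  119.13.32.0/20 (119.13.32.0 - 119.13.47.255) does not contain 119.13.111.251
  118.13.64.0/18 (118.13.64.0 - 118.13.127.255) does not contain 119.13.111.251
Longest matching prefix is /14 -> next hop Router N.

Router N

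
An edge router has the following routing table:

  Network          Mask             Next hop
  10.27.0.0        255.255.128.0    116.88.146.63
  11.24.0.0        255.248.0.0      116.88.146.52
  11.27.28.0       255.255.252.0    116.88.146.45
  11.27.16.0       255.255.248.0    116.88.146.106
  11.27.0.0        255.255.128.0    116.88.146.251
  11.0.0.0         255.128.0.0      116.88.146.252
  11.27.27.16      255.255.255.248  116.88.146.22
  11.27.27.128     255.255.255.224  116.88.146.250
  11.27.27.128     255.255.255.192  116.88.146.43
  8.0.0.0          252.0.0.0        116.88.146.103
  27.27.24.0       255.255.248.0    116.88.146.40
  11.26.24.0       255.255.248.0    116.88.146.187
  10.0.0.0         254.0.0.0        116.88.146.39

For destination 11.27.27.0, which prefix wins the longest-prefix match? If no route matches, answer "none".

Entries matching 11.27.27.0:
  8.0.0.0/6 (8.0.0.0 - 11.255.255.255)
  10.0.0.0/7 (10.0.0.0 - 11.255.255.255)
  11.0.0.0/9 (11.0.0.0 - 11.127.255.255)
  11.24.0.0/13 (11.24.0.0 - 11.31.255.255)
  11.27.0.0/17 (11.27.0.0 - 11.27.127.255)
Most specific is 11.27.0.0/17.

11.27.0.0/17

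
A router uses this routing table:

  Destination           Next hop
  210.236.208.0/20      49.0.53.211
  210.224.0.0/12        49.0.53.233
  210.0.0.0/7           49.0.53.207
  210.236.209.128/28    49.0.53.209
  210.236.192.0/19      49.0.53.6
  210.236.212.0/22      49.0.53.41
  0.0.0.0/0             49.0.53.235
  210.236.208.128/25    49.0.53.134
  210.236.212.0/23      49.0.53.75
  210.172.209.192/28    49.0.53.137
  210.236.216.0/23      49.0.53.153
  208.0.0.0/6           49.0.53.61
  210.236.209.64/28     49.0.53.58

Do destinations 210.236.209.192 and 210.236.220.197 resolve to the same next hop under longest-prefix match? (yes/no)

210.236.209.192: longest match 210.236.208.0/20 -> 49.0.53.211
210.236.220.197: longest match 210.236.208.0/20 -> 49.0.53.211

yes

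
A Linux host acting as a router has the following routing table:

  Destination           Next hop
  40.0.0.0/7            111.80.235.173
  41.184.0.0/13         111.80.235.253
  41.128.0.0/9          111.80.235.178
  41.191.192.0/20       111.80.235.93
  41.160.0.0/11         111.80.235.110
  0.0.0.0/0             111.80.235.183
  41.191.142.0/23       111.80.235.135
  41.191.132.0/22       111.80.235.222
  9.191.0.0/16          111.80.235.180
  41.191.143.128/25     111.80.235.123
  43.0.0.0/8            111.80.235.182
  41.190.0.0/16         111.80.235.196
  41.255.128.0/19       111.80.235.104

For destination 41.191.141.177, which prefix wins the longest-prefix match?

Entries matching 41.191.141.177:
  0.0.0.0/0 (default, matches everything)
  40.0.0.0/7 (40.0.0.0 - 41.255.255.255)
  41.128.0.0/9 (41.128.0.0 - 41.255.255.255)
  41.160.0.0/11 (41.160.0.0 - 41.191.255.255)
  41.184.0.0/13 (41.184.0.0 - 41.191.255.255)
Most specific is 41.184.0.0/13.

41.184.0.0/13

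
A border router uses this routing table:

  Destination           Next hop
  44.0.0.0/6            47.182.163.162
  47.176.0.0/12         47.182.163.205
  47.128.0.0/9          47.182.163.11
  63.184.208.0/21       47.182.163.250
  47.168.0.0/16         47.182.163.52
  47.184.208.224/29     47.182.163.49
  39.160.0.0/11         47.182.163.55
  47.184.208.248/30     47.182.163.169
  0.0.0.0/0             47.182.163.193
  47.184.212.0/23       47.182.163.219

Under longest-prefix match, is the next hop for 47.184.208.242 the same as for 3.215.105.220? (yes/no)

no

47.184.208.242: longest match 47.176.0.0/12 -> 47.182.163.205
3.215.105.220: longest match 0.0.0.0/0 -> 47.182.163.193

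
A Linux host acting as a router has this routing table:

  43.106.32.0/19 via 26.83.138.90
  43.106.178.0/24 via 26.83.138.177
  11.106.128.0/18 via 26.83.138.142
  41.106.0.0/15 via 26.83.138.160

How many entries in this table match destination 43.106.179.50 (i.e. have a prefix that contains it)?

No listed prefix contains 43.106.179.50.
Total matching entries: 0.

0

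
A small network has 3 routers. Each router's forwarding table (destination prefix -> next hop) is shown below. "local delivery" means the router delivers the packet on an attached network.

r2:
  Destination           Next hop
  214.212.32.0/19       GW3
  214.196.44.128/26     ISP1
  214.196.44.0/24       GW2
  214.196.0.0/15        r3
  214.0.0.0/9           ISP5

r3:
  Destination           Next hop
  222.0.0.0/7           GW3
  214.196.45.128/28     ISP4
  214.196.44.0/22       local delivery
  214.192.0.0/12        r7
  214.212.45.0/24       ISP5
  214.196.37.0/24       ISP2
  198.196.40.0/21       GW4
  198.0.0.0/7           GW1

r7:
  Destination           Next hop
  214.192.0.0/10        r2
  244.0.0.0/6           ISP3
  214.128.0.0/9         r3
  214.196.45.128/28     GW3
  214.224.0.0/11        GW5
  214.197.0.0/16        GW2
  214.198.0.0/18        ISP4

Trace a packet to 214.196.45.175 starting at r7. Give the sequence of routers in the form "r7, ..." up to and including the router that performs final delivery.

At r7: longest match for 214.196.45.175 is 214.192.0.0/10 -> r2
At r2: longest match for 214.196.45.175 is 214.196.0.0/15 -> r3
At r3: longest match for 214.196.45.175 is 214.196.44.0/22 -> local delivery

r7, r2, r3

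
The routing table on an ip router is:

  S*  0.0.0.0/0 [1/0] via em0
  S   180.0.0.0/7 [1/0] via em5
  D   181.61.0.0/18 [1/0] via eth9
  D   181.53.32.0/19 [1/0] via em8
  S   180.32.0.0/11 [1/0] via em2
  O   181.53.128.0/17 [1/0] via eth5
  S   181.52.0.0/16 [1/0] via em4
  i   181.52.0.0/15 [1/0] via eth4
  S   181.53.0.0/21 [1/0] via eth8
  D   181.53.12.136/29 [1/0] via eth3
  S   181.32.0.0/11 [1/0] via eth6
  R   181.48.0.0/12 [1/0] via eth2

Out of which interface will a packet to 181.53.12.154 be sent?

eth4

Routes whose prefix contains 181.53.12.154:
  0.0.0.0/0 (default, matches everything) -> em0
  180.0.0.0/7 (180.0.0.0 - 181.255.255.255) -> em5
  181.32.0.0/11 (181.32.0.0 - 181.63.255.255) -> eth6
  181.48.0.0/12 (181.48.0.0 - 181.63.255.255) -> eth2
  181.52.0.0/15 (181.52.0.0 - 181.53.255.255) -> eth4
More-specific entries that do NOT match:
  181.53.12.136/29 (181.53.12.136 - 181.53.12.143) does not contain 181.53.12.154
  181.53.0.0/21 (181.53.0.0 - 181.53.7.255) does not contain 181.53.12.154
  181.53.32.0/19 (181.53.32.0 - 181.53.63.255) does not contain 181.53.12.154
  181.61.0.0/18 (181.61.0.0 - 181.61.63.255) does not contain 181.53.12.154
  181.53.128.0/17 (181.53.128.0 - 181.53.255.255) does not contain 181.53.12.154
  181.52.0.0/16 (181.52.0.0 - 181.52.255.255) does not contain 181.53.12.154
Longest matching prefix is /15 -> interface eth4.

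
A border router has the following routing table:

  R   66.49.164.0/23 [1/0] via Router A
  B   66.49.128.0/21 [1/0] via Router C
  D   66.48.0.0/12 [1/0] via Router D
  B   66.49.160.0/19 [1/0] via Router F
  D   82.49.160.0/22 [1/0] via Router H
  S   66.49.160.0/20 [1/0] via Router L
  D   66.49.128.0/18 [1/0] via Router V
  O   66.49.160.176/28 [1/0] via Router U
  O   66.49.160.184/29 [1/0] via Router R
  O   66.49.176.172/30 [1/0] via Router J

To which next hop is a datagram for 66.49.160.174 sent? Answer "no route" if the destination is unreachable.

Routes whose prefix contains 66.49.160.174:
  66.48.0.0/12 (66.48.0.0 - 66.63.255.255) -> Router D
  66.49.128.0/18 (66.49.128.0 - 66.49.191.255) -> Router V
  66.49.160.0/19 (66.49.160.0 - 66.49.191.255) -> Router F
  66.49.160.0/20 (66.49.160.0 - 66.49.175.255) -> Router L
More-specific entries that do NOT match:
  66.49.176.172/30 (66.49.176.172 - 66.49.176.175) does not contain 66.49.160.174
  66.49.160.184/29 (66.49.160.184 - 66.49.160.191) does not contain 66.49.160.174
  66.49.160.176/28 (66.49.160.176 - 66.49.160.191) does not contain 66.49.160.174
  66.49.164.0/23 (66.49.164.0 - 66.49.165.255) does not contain 66.49.160.174
  82.49.160.0/22 (82.49.160.0 - 82.49.163.255) does not contain 66.49.160.174
  66.49.128.0/21 (66.49.128.0 - 66.49.135.255) does not contain 66.49.160.174
Longest matching prefix is /20 -> next hop Router L.

Router L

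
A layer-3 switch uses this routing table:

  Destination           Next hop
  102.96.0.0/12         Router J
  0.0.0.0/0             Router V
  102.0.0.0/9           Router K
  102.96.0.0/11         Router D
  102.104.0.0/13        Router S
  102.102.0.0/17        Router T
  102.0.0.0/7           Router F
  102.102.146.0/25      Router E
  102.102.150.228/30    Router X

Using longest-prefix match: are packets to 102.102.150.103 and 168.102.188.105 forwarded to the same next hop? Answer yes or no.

no

102.102.150.103: longest match 102.96.0.0/12 -> Router J
168.102.188.105: longest match 0.0.0.0/0 -> Router V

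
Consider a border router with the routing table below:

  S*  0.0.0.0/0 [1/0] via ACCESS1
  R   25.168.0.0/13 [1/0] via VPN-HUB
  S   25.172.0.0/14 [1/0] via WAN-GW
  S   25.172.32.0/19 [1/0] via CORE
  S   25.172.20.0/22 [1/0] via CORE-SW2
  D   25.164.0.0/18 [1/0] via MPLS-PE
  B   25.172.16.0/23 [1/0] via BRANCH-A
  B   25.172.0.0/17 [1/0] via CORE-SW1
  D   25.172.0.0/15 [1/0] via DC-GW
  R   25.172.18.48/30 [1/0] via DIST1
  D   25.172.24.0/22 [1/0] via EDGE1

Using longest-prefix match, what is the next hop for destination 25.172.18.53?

Routes whose prefix contains 25.172.18.53:
  0.0.0.0/0 (default, matches everything) -> ACCESS1
  25.168.0.0/13 (25.168.0.0 - 25.175.255.255) -> VPN-HUB
  25.172.0.0/14 (25.172.0.0 - 25.175.255.255) -> WAN-GW
  25.172.0.0/15 (25.172.0.0 - 25.173.255.255) -> DC-GW
  25.172.0.0/17 (25.172.0.0 - 25.172.127.255) -> CORE-SW1
More-specific entries that do NOT match:
  25.172.18.48/30 (25.172.18.48 - 25.172.18.51) does not contain 25.172.18.53
  25.172.16.0/23 (25.172.16.0 - 25.172.17.255) does not contain 25.172.18.53
  25.172.20.0/22 (25.172.20.0 - 25.172.23.255) does not contain 25.172.18.53
  25.172.24.0/22 (25.172.24.0 - 25.172.27.255) does not contain 25.172.18.53
  25.172.32.0/19 (25.172.32.0 - 25.172.63.255) does not contain 25.172.18.53
  25.164.0.0/18 (25.164.0.0 - 25.164.63.255) does not contain 25.172.18.53
Longest matching prefix is /17 -> next hop CORE-SW1.

CORE-SW1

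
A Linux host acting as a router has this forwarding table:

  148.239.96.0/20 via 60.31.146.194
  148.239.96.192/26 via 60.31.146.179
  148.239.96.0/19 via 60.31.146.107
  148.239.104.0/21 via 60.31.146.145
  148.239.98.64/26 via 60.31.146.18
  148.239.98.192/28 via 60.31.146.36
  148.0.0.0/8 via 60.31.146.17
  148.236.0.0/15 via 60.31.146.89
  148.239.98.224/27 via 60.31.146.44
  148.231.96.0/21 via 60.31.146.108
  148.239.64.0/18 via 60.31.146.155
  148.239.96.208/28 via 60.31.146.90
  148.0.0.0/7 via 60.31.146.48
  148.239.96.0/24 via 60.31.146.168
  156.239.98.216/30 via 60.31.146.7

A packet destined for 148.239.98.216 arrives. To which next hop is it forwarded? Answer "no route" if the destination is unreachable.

60.31.146.194

Routes whose prefix contains 148.239.98.216:
  148.0.0.0/7 (148.0.0.0 - 149.255.255.255) -> 60.31.146.48
  148.0.0.0/8 (148.0.0.0 - 148.255.255.255) -> 60.31.146.17
  148.239.64.0/18 (148.239.64.0 - 148.239.127.255) -> 60.31.146.155
  148.239.96.0/19 (148.239.96.0 - 148.239.127.255) -> 60.31.146.107
  148.239.96.0/20 (148.239.96.0 - 148.239.111.255) -> 60.31.146.194
More-specific entries that do NOT match:
  156.239.98.216/30 (156.239.98.216 - 156.239.98.219) does not contain 148.239.98.216
  148.239.98.192/28 (148.239.98.192 - 148.239.98.207) does not contain 148.239.98.216
  148.239.96.208/28 (148.239.96.208 - 148.239.96.223) does not contain 148.239.98.216
  148.239.98.224/27 (148.239.98.224 - 148.239.98.255) does not contain 148.239.98.216
  148.239.96.192/26 (148.239.96.192 - 148.239.96.255) does not contain 148.239.98.216
  148.239.98.64/26 (148.239.98.64 - 148.239.98.127) does not contain 148.239.98.216
  148.239.96.0/24 (148.239.96.0 - 148.239.96.255) does not contain 148.239.98.216
  148.239.104.0/21 (148.239.104.0 - 148.239.111.255) does not contain 148.239.98.216
  148.231.96.0/21 (148.231.96.0 - 148.231.103.255) does not contain 148.239.98.216
Longest matching prefix is /20 -> next hop 60.31.146.194.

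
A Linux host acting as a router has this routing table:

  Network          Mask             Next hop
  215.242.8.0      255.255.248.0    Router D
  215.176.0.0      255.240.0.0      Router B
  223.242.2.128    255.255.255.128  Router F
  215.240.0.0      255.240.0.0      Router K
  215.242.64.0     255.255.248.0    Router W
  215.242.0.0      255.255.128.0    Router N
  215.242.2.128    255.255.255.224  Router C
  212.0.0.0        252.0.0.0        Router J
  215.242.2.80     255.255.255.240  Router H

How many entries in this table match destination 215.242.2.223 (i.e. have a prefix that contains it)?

3

Prefixes containing 215.242.2.223:
  212.0.0.0/6 (212.0.0.0 - 215.255.255.255)
  215.240.0.0/12 (215.240.0.0 - 215.255.255.255)
  215.242.0.0/17 (215.242.0.0 - 215.242.127.255)
Total matching entries: 3.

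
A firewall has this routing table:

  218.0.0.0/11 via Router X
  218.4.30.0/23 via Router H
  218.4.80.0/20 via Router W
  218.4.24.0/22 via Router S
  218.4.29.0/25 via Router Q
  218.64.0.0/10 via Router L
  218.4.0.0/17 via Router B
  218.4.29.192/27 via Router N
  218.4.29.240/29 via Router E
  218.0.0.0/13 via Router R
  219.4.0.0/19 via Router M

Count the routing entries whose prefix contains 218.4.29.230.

Prefixes containing 218.4.29.230:
  218.0.0.0/11 (218.0.0.0 - 218.31.255.255)
  218.0.0.0/13 (218.0.0.0 - 218.7.255.255)
  218.4.0.0/17 (218.4.0.0 - 218.4.127.255)
Total matching entries: 3.

3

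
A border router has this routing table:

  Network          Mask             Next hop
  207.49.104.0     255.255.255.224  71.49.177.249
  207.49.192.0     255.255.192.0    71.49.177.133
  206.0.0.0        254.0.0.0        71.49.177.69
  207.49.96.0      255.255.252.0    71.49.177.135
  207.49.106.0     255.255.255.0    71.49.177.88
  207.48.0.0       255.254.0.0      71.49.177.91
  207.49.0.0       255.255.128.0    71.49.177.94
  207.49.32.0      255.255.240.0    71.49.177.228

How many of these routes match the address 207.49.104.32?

3

Prefixes containing 207.49.104.32:
  206.0.0.0/7 (206.0.0.0 - 207.255.255.255)
  207.48.0.0/15 (207.48.0.0 - 207.49.255.255)
  207.49.0.0/17 (207.49.0.0 - 207.49.127.255)
Total matching entries: 3.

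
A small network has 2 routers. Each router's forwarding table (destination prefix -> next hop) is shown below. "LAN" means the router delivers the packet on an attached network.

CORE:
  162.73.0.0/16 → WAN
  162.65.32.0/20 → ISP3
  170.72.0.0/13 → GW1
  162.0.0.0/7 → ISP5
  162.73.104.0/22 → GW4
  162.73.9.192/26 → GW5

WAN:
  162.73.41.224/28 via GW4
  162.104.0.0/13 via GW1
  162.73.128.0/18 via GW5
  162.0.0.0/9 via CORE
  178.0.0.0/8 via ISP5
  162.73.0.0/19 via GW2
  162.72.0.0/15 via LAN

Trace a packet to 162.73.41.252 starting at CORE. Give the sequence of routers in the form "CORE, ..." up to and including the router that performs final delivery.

CORE, WAN

At CORE: longest match for 162.73.41.252 is 162.73.0.0/16 -> WAN
At WAN: longest match for 162.73.41.252 is 162.72.0.0/15 -> LAN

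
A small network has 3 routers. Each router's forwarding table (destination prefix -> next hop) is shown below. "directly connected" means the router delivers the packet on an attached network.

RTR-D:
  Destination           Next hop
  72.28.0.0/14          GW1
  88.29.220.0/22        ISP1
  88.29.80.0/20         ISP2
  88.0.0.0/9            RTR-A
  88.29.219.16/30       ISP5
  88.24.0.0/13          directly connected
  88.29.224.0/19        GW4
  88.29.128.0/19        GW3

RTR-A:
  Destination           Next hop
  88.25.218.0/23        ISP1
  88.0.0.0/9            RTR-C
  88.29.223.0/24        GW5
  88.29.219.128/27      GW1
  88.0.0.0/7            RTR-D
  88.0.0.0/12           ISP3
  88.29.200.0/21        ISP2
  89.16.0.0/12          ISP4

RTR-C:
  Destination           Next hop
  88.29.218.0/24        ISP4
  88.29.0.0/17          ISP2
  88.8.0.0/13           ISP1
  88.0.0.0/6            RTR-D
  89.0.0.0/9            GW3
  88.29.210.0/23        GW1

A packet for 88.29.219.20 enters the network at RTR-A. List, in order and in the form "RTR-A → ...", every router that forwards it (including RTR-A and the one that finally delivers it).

RTR-A → RTR-C → RTR-D

At RTR-A: longest match for 88.29.219.20 is 88.0.0.0/9 -> RTR-C
At RTR-C: longest match for 88.29.219.20 is 88.0.0.0/6 -> RTR-D
At RTR-D: longest match for 88.29.219.20 is 88.24.0.0/13 -> directly connected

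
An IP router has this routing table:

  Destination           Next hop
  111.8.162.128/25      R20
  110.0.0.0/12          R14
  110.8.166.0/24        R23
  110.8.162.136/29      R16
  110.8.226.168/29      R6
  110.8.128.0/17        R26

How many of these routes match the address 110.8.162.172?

Prefixes containing 110.8.162.172:
  110.0.0.0/12 (110.0.0.0 - 110.15.255.255)
  110.8.128.0/17 (110.8.128.0 - 110.8.255.255)
Total matching entries: 2.

2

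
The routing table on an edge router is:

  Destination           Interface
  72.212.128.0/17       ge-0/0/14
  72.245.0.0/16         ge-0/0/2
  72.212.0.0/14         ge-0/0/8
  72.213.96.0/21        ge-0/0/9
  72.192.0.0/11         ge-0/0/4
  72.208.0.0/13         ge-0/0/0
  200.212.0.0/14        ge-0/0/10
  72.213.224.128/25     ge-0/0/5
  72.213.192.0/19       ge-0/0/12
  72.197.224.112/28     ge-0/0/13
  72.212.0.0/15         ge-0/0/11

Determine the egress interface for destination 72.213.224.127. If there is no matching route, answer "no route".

ge-0/0/11

Routes whose prefix contains 72.213.224.127:
  72.192.0.0/11 (72.192.0.0 - 72.223.255.255) -> ge-0/0/4
  72.208.0.0/13 (72.208.0.0 - 72.215.255.255) -> ge-0/0/0
  72.212.0.0/14 (72.212.0.0 - 72.215.255.255) -> ge-0/0/8
  72.212.0.0/15 (72.212.0.0 - 72.213.255.255) -> ge-0/0/11
More-specific entries that do NOT match:
  72.197.224.112/28 (72.197.224.112 - 72.197.224.127) does not contain 72.213.224.127
  72.213.224.128/25 (72.213.224.128 - 72.213.224.255) does not contain 72.213.224.127
  72.213.96.0/21 (72.213.96.0 - 72.213.103.255) does not contain 72.213.224.127
  72.213.192.0/19 (72.213.192.0 - 72.213.223.255) does not contain 72.213.224.127
  72.212.128.0/17 (72.212.128.0 - 72.212.255.255) does not contain 72.213.224.127
  72.245.0.0/16 (72.245.0.0 - 72.245.255.255) does not contain 72.213.224.127
Longest matching prefix is /15 -> interface ge-0/0/11.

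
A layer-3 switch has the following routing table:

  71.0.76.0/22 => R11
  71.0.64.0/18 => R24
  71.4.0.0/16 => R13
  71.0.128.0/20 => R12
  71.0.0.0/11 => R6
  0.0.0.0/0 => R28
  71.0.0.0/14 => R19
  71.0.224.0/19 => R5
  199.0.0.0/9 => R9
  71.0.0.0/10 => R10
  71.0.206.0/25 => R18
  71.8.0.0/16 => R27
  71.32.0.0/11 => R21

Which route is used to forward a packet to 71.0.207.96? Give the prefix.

Entries matching 71.0.207.96:
  0.0.0.0/0 (default, matches everything)
  71.0.0.0/10 (71.0.0.0 - 71.63.255.255)
  71.0.0.0/11 (71.0.0.0 - 71.31.255.255)
  71.0.0.0/14 (71.0.0.0 - 71.3.255.255)
Most specific is 71.0.0.0/14.

71.0.0.0/14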